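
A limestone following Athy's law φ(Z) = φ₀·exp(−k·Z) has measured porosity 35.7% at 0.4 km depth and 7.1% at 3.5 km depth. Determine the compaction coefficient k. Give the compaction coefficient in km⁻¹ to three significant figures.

0.521 km⁻¹

Athy: φ(Z) = φ₀ e^(−kZ) ⇒ φ₁/φ₂ = e^{k(Z₂−Z₁)} ⇒ k = ln(φ₁/φ₂)/(Z₂−Z₁)
k = ln(0.357/0.071) / (3.5 − 0.4) = ln(5.028) / 3.1 = 1.6151 / 3.1 = 0.521 km⁻¹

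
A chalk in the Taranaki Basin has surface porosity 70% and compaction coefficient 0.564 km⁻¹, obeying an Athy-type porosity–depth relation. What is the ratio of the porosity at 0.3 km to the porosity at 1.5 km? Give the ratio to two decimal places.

φ(z₁)/φ(z₂) = e^(−β·z₁)/e^(−β·z₂) = e^{β(z₂−z₁)}
= exp(0.564 × 1.2) = exp(0.6768) = 1.9676

1.97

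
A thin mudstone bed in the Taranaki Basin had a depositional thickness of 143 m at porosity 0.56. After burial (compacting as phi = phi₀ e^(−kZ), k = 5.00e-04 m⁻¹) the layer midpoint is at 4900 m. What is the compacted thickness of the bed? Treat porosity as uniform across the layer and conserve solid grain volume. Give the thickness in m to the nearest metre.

66 m

Working in km (1 km = 1000 m; k in km⁻¹ = k in m⁻¹ × 1000):
Porosity at 4.9 km: phi = 0.56·exp(−0.5×4.9) = 0.0483
Solid-volume conservation: h(1−phi) = h₀(1−phi₀) ⇒ h = h₀·(1−phi₀)/(1−phi)
h = 0.143 × (1 − 0.56)/(1 − 0.0483) = 0.143 × 0.4623 = 0.0661 km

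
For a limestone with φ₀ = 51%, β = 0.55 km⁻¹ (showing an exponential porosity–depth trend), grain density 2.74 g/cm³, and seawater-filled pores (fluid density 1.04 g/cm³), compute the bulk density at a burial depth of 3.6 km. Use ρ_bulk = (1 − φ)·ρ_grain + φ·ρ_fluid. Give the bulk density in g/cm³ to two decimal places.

2.62 g/cm³

Porosity at depth: φ = 0.51·exp(−0.55×3.6) = 0.51×0.1381 = 0.0704
Bulk density: ρ_b = (1−φ)ρ_g + φ·ρ_f = 0.9296×2.74 + 0.0704×1.04
       = 2.547 + 0.073 = 2.620 g/cm³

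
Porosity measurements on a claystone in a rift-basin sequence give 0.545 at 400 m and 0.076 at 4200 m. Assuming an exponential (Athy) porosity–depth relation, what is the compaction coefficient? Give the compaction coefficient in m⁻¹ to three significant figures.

0.000518 m⁻¹

Working in km (1 km = 1000 m; k in km⁻¹ = k in m⁻¹ × 1000):
Athy: n(z) = n₀ e^(−kz) ⇒ n₁/n₂ = e^{k(z₂−z₁)} ⇒ k = ln(n₁/n₂)/(z₂−z₁)
k = ln(0.545/0.076) / (4.2 − 0.4) = ln(7.171) / 3.8 = 1.9701 / 3.8 = 0.5184 km⁻¹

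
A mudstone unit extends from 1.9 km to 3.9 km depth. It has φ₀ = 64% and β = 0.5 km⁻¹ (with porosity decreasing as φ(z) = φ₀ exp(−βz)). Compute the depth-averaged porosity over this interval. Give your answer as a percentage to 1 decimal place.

⟨φ⟩ = (1/(z₂−z₁)) ∫ φ₀ e^(−βz) dz = φ₀·(e^(−β·z₁) − e^(−β·z₂)) / (β·(z₂−z₁))
e^(−0.5×1.9) = 0.3867; e^(−0.5×3.9) = 0.1423
⟨φ⟩ = 0.64 × (0.3867 − 0.1423) / (0.5 × 2) = 0.64 × 0.2445 = 0.1565

15.6%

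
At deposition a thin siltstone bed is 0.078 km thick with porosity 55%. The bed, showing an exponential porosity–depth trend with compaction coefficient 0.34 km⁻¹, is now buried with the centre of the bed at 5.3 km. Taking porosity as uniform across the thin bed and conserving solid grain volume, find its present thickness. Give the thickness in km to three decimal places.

Porosity at 5.3 km: n = 0.55·exp(−0.34×5.3) = 0.0907
Solid-volume conservation: h(1−n) = h₀(1−n₀) ⇒ h = h₀·(1−n₀)/(1−n)
h = 0.078 × (1 − 0.55)/(1 − 0.0907) = 0.078 × 0.4949 = 0.0386 km

0.039 km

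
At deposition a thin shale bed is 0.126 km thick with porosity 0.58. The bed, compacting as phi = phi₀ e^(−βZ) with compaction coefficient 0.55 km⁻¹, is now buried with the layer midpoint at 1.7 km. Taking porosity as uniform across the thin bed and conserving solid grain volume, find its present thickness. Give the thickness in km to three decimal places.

Porosity at 1.7 km: phi = 0.58·exp(−0.55×1.7) = 0.2277
Solid-volume conservation: h(1−phi) = h₀(1−phi₀) ⇒ h = h₀·(1−phi₀)/(1−phi)
h = 0.126 × (1 − 0.58)/(1 − 0.2277) = 0.126 × 0.5438 = 0.0685 km

0.069 km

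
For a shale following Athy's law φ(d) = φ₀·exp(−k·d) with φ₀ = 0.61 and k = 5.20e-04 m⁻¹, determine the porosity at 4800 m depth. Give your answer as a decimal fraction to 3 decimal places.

Working in km (1 km = 1000 m; k in km⁻¹ = k in m⁻¹ × 1000):
φ = φ₀·exp(−k·d) = 0.61 × exp(−0.52 × 4.8) = 0.61 × exp(−2.496)
  = 0.61 × 0.0824 = 0.0503

0.050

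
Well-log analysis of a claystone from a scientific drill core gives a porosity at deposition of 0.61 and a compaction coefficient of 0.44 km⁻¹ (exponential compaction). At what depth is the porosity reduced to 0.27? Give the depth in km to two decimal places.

1.85 km

Invert Athy's law: Z = ln(n₀/n) / k
Z = ln(0.61/0.27) / 0.44 = ln(2.259) / 0.44 = 0.8150 / 0.44 = 1.852 km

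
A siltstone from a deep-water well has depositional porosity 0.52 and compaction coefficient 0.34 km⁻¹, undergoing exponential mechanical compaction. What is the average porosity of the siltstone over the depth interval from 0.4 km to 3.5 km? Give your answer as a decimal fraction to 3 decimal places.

⟨phi⟩ = (1/(d₂−d₁)) ∫ phi₀ e^(−kd) dd = phi₀·(e^(−k·d₁) − e^(−k·d₂)) / (k·(d₂−d₁))
e^(−0.34×0.4) = 0.8728; e^(−0.34×3.5) = 0.3042
⟨phi⟩ = 0.52 × (0.8728 − 0.3042) / (0.34 × 3.1) = 0.52 × 0.5395 = 0.2805

0.281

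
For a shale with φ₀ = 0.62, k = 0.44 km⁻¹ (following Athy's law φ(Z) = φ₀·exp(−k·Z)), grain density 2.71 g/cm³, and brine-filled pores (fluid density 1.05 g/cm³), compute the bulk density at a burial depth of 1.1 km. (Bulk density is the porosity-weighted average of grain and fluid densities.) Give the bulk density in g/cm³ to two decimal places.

2.08 g/cm³

Porosity at depth: φ = 0.62·exp(−0.44×1.1) = 0.62×0.6163 = 0.3821
Bulk density: ρ_b = (1−φ)ρ_g + φ·ρ_f = 0.6179×2.71 + 0.3821×1.05
       = 1.674 + 0.401 = 2.076 g/cm³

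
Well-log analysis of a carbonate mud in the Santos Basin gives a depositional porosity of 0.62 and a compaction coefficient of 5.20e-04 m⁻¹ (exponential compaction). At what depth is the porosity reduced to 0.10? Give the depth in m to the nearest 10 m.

3510 m

Working in km (1 km = 1000 m; c in km⁻¹ = c in m⁻¹ × 1000):
Invert Athy's law: d = ln(φ₀/φ) / c
d = ln(0.62/0.1) / 0.52 = ln(6.2) / 0.52 = 1.8245 / 0.52 = 3.509 km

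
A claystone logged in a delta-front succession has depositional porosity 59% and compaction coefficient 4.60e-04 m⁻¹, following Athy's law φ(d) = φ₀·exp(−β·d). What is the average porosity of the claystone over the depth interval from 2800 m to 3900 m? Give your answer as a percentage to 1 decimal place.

Working in km (1 km = 1000 m; β in km⁻¹ = β in m⁻¹ × 1000):
⟨φ⟩ = (1/(d₂−d₁)) ∫ φ₀ e^(−βd) dd = φ₀·(e^(−β·d₁) − e^(−β·d₂)) / (β·(d₂−d₁))
e^(−0.46×2.8) = 0.2758; e^(−0.46×3.9) = 0.1663
⟨φ⟩ = 0.59 × (0.2758 − 0.1663) / (0.46 × 1.1) = 0.59 × 0.2165 = 0.1277

12.8%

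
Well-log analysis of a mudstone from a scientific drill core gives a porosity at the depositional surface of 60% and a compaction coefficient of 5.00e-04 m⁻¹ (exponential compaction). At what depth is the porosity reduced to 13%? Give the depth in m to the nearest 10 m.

3060 m

Working in km (1 km = 1000 m; k in km⁻¹ = k in m⁻¹ × 1000):
Invert Athy's law: d = ln(n₀/n) / k
d = ln(0.6/0.13) / 0.5 = ln(4.615) / 0.5 = 1.5294 / 0.5 = 3.059 km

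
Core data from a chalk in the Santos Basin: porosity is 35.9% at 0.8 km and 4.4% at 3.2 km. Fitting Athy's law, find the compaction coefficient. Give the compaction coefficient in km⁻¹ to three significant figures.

Athy: φ(Z) = φ₀ e^(−kZ) ⇒ φ₁/φ₂ = e^{k(Z₂−Z₁)} ⇒ k = ln(φ₁/φ₂)/(Z₂−Z₁)
k = ln(0.359/0.044) / (3.2 − 0.8) = ln(8.159) / 2.4 = 2.0991 / 2.4 = 0.8746 km⁻¹

0.875 km⁻¹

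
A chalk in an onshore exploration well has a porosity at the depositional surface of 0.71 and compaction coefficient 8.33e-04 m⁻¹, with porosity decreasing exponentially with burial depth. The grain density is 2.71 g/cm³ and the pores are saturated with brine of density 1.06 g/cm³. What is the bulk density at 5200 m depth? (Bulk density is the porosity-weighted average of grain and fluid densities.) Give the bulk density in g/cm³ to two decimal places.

2.69 g/cm³

Working in km (1 km = 1000 m; k in km⁻¹ = k in m⁻¹ × 1000):
Porosity at depth: phi = 0.71·exp(−0.833×5.2) = 0.71×0.0131 = 0.0093
Bulk density: ρ_b = (1−phi)ρ_g + phi·ρ_f = 0.9907×2.71 + 0.0093×1.06
       = 2.685 + 0.010 = 2.695 g/cm³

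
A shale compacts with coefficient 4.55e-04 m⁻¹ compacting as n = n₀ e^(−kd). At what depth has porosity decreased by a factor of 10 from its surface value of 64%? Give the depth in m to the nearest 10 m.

5060 m

Working in km (1 km = 1000 m; k in km⁻¹ = k in m⁻¹ × 1000):
n/n₀ = 1/10 ⇒ exp(−k·d) = 1/10 ⇒ d = ln(10) / k
d = 2.3026 / 0.455 = 5.061 km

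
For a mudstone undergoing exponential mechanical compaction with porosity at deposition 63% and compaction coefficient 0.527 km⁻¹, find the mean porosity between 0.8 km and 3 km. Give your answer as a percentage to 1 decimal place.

⟨n⟩ = (1/(z₂−z₁)) ∫ n₀ e^(−βz) dz = n₀·(e^(−β·z₁) − e^(−β·z₂)) / (β·(z₂−z₁))
e^(−0.527×0.8) = 0.6560; e^(−0.527×3) = 0.2058
⟨n⟩ = 0.63 × (0.6560 − 0.2058) / (0.527 × 2.2) = 0.63 × 0.3883 = 0.2446

24.5%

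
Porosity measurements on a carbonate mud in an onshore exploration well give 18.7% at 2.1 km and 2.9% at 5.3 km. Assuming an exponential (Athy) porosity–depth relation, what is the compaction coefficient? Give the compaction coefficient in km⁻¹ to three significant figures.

0.582 km⁻¹

Athy: φ(Z) = φ₀ e^(−kZ) ⇒ φ₁/φ₂ = e^{k(Z₂−Z₁)} ⇒ k = ln(φ₁/φ₂)/(Z₂−Z₁)
k = ln(0.187/0.029) / (5.3 − 2.1) = ln(6.448) / 3.2 = 1.8638 / 3.2 = 0.5824 km⁻¹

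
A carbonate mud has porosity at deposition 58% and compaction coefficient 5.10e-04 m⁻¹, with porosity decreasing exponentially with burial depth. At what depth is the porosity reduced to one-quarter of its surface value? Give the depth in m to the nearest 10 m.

Working in km (1 km = 1000 m; c in km⁻¹ = c in m⁻¹ × 1000):
n/n₀ = 1/4 ⇒ exp(−c·Z) = 1/4 ⇒ Z = ln(4) / c
Z = 1.3863 / 0.51 = 2.718 km

2720 m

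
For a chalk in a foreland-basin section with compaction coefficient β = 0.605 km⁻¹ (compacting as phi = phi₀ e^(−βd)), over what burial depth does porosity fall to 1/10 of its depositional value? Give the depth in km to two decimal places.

3.81 km

phi/phi₀ = 1/10 ⇒ exp(−β·d) = 1/10 ⇒ d = ln(10) / β
d = 2.3026 / 0.605 = 3.806 km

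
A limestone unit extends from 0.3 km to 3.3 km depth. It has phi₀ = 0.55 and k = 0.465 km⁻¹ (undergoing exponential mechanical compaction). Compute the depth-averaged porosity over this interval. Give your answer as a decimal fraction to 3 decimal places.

0.258

⟨phi⟩ = (1/(z₂−z₁)) ∫ phi₀ e^(−kz) dz = phi₀·(e^(−k·z₁) − e^(−k·z₂)) / (k·(z₂−z₁))
e^(−0.465×0.3) = 0.8698; e^(−0.465×3.3) = 0.2156
⟨phi⟩ = 0.55 × (0.8698 − 0.2156) / (0.465 × 3) = 0.55 × 0.4690 = 0.2579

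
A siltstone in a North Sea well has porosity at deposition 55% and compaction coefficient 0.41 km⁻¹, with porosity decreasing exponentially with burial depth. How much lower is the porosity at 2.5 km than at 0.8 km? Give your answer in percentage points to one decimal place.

19.9 percentage points

n(0.8) = 0.55·e^(−0.41×0.8) = 0.3962
n(2.5) = 0.55·e^(−0.41×2.5) = 0.1973
Δn = 0.3962 − 0.1973 = 0.1989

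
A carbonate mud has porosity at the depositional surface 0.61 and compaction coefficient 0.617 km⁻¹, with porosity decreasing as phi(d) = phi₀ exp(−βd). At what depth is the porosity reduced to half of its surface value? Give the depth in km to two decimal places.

phi/phi₀ = 1/2 ⇒ exp(−β·d) = 1/2 ⇒ d = ln(2) / β
d = 0.6931 / 0.617 = 1.123 km

1.12 km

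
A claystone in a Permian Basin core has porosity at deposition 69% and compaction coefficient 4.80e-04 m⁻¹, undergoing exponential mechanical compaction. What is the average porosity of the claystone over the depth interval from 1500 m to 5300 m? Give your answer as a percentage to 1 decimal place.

15.4%

Working in km (1 km = 1000 m; k in km⁻¹ = k in m⁻¹ × 1000):
⟨phi⟩ = (1/(Z₂−Z₁)) ∫ phi₀ e^(−kZ) dZ = phi₀·(e^(−k·Z₁) − e^(−k·Z₂)) / (k·(Z₂−Z₁))
e^(−0.48×1.5) = 0.4868; e^(−0.48×5.3) = 0.0786
⟨phi⟩ = 0.69 × (0.4868 − 0.0786) / (0.48 × 3.8) = 0.69 × 0.2238 = 0.1544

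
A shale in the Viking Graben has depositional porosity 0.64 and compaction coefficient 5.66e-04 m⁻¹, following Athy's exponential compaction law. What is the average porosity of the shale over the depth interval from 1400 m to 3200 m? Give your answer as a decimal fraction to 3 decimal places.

0.182

Working in km (1 km = 1000 m; β in km⁻¹ = β in m⁻¹ × 1000):
⟨n⟩ = (1/(z₂−z₁)) ∫ n₀ e^(−βz) dz = n₀·(e^(−β·z₁) − e^(−β·z₂)) / (β·(z₂−z₁))
e^(−0.566×1.4) = 0.4528; e^(−0.566×3.2) = 0.1635
⟨n⟩ = 0.64 × (0.4528 − 0.1635) / (0.566 × 1.8) = 0.64 × 0.2840 = 0.1817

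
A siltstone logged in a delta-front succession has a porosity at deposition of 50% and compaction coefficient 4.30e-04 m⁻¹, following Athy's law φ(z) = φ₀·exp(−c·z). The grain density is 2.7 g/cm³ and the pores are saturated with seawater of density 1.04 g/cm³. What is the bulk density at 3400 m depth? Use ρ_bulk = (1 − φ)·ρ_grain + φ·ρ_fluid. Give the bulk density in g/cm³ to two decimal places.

Working in km (1 km = 1000 m; c in km⁻¹ = c in m⁻¹ × 1000):
Porosity at depth: φ = 0.5·exp(−0.43×3.4) = 0.5×0.2318 = 0.1159
Bulk density: ρ_b = (1−φ)ρ_g + φ·ρ_f = 0.8841×2.7 + 0.1159×1.04
       = 2.387 + 0.121 = 2.508 g/cm³

2.51 g/cm³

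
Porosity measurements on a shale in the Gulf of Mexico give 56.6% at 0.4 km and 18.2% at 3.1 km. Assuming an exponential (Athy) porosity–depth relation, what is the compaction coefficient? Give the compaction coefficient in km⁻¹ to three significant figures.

0.420 km⁻¹

Athy: φ(z) = φ₀ e^(−βz) ⇒ φ₁/φ₂ = e^{β(z₂−z₁)} ⇒ β = ln(φ₁/φ₂)/(z₂−z₁)
β = ln(0.566/0.182) / (3.1 − 0.4) = ln(3.11) / 2.7 = 1.1346 / 2.7 = 0.4202 km⁻¹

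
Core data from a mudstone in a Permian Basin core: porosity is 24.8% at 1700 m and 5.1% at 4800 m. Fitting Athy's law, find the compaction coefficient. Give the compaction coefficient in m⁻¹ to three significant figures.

Working in km (1 km = 1000 m; k in km⁻¹ = k in m⁻¹ × 1000):
Athy: φ(Z) = φ₀ e^(−kZ) ⇒ φ₁/φ₂ = e^{k(Z₂−Z₁)} ⇒ k = ln(φ₁/φ₂)/(Z₂−Z₁)
k = ln(0.248/0.051) / (4.8 − 1.7) = ln(4.863) / 3.1 = 1.5816 / 3.1 = 0.5102 km⁻¹

0.000510 m⁻¹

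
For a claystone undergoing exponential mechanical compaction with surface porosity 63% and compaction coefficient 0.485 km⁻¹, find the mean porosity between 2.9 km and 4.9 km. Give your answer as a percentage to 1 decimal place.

9.9%

⟨n⟩ = (1/(Z₂−Z₁)) ∫ n₀ e^(−cZ) dZ = n₀·(e^(−c·Z₁) − e^(−c·Z₂)) / (c·(Z₂−Z₁))
e^(−0.485×2.9) = 0.2450; e^(−0.485×4.9) = 0.0929
⟨n⟩ = 0.63 × (0.2450 − 0.0929) / (0.485 × 2) = 0.63 × 0.1568 = 0.0988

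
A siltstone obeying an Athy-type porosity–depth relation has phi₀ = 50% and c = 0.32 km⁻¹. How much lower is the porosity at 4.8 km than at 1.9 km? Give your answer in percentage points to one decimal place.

phi(1.9) = 0.5·e^(−0.32×1.9) = 0.2722
phi(4.8) = 0.5·e^(−0.32×4.8) = 0.1076
Δphi = 0.2722 − 0.1076 = 0.1646

16.5 percentage points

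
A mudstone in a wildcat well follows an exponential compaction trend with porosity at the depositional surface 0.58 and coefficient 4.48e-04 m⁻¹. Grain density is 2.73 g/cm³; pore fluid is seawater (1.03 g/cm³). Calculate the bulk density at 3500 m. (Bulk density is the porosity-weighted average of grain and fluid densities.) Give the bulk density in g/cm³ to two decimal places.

Working in km (1 km = 1000 m; c in km⁻¹ = c in m⁻¹ × 1000):
Porosity at depth: n = 0.58·exp(−0.448×3.5) = 0.58×0.2085 = 0.1209
Bulk density: ρ_b = (1−n)ρ_g + n·ρ_f = 0.8791×2.73 + 0.1209×1.03
       = 2.400 + 0.125 = 2.524 g/cm³

2.52 g/cm³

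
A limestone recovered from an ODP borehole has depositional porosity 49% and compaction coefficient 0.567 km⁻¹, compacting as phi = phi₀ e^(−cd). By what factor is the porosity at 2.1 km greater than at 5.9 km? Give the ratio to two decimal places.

phi(d₁)/phi(d₂) = e^(−c·d₁)/e^(−c·d₂) = e^{c(d₂−d₁)}
= exp(0.567 × 3.8) = exp(2.155) = 8.6244

8.62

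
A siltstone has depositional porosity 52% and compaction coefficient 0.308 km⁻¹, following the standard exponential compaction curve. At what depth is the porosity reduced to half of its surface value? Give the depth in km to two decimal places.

phi/phi₀ = 1/2 ⇒ exp(−k·Z) = 1/2 ⇒ Z = ln(2) / k
Z = 0.6931 / 0.308 = 2.250 km

2.25 km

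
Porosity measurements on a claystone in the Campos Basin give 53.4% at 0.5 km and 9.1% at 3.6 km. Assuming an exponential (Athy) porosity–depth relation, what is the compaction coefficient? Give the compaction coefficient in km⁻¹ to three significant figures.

0.571 km⁻¹

Athy: phi(z) = phi₀ e^(−kz) ⇒ phi₁/phi₂ = e^{k(z₂−z₁)} ⇒ k = ln(phi₁/phi₂)/(z₂−z₁)
k = ln(0.534/0.091) / (3.6 − 0.5) = ln(5.868) / 3.1 = 1.7695 / 3.1 = 0.5708 km⁻¹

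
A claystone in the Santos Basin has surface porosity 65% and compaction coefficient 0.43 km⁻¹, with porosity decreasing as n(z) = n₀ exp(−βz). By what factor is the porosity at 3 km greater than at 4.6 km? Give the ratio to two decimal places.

n(z₁)/n(z₂) = e^(−β·z₁)/e^(−β·z₂) = e^{β(z₂−z₁)}
= exp(0.43 × 1.6) = exp(0.688) = 1.9897

1.99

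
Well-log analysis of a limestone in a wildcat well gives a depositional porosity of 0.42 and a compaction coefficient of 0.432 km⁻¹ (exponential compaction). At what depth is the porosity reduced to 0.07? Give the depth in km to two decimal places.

4.15 km

Invert Athy's law: Z = ln(n₀/n) / β
Z = ln(0.42/0.07) / 0.432 = ln(6) / 0.432 = 1.7918 / 0.432 = 4.148 km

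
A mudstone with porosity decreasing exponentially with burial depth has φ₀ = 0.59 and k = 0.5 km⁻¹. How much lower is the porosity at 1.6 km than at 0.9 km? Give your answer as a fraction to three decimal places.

0.111

φ(0.9) = 0.59·e^(−0.5×0.9) = 0.3762
φ(1.6) = 0.59·e^(−0.5×1.6) = 0.2651
Δφ = 0.3762 − 0.2651 = 0.1111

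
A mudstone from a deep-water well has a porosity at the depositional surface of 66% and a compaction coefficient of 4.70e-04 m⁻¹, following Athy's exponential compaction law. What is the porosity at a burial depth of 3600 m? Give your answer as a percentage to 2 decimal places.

Working in km (1 km = 1000 m; k in km⁻¹ = k in m⁻¹ × 1000):
φ = φ₀·exp(−k·z) = 0.66 × exp(−0.47 × 3.6) = 0.66 × exp(−1.692)
  = 0.66 × 0.1842 = 0.1215

12.15%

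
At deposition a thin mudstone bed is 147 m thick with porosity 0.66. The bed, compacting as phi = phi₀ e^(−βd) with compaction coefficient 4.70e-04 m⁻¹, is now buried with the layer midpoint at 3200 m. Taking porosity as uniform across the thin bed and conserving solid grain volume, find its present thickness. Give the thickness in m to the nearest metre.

59 m

Working in km (1 km = 1000 m; β in km⁻¹ = β in m⁻¹ × 1000):
Porosity at 3.2 km: phi = 0.66·exp(−0.47×3.2) = 0.1467
Solid-volume conservation: h(1−phi) = h₀(1−phi₀) ⇒ h = h₀·(1−phi₀)/(1−phi)
h = 0.147 × (1 − 0.66)/(1 − 0.1467) = 0.147 × 0.3984 = 0.0586 km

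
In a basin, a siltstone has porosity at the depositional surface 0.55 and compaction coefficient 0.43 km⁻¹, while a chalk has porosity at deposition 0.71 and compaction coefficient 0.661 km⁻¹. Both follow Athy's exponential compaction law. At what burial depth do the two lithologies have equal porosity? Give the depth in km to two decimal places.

Set phi₀ₐ e^(−kₐz) = phi₀ᵦ e^(−kᵦz) ⇒ ln(phi₀ₐ/phi₀ᵦ) = (kₐ − kᵦ)·z
z = ln(0.55/0.71) / (0.43 − 0.661) = -0.2553 / -0.231 = 1.105 km

1.11 km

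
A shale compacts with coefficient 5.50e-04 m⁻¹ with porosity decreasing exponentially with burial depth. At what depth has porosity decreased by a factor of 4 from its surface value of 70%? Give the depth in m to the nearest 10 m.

2520 m

Working in km (1 km = 1000 m; c in km⁻¹ = c in m⁻¹ × 1000):
φ/φ₀ = 1/4 ⇒ exp(−c·z) = 1/4 ⇒ z = ln(4) / c
z = 1.3863 / 0.55 = 2.521 km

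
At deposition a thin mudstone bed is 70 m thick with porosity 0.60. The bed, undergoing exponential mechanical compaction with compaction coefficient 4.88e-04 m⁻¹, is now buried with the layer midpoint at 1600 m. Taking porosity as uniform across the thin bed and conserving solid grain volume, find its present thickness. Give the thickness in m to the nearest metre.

39 m

Working in km (1 km = 1000 m; c in km⁻¹ = c in m⁻¹ × 1000):
Porosity at 1.6 km: phi = 0.6·exp(−0.488×1.6) = 0.2748
Solid-volume conservation: h(1−phi) = h₀(1−phi₀) ⇒ h = h₀·(1−phi₀)/(1−phi)
h = 0.07 × (1 − 0.6)/(1 − 0.2748) = 0.07 × 0.5516 = 0.0386 km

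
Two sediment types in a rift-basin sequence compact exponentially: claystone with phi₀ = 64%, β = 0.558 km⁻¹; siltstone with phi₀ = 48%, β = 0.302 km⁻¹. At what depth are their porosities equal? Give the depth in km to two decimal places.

Set phi₀ₐ e^(−βₐZ) = phi₀ᵦ e^(−βᵦZ) ⇒ ln(phi₀ₐ/phi₀ᵦ) = (βₐ − βᵦ)·Z
Z = ln(0.64/0.48) / (0.558 − 0.302) = 0.2877 / 0.256 = 1.124 km

1.12 km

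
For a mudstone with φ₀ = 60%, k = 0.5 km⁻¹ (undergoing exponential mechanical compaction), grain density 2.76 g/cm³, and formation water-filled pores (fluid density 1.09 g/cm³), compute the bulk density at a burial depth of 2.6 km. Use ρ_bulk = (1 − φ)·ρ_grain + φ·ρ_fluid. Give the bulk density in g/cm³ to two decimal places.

2.49 g/cm³

Porosity at depth: φ = 0.6·exp(−0.5×2.6) = 0.6×0.2725 = 0.1635
Bulk density: ρ_b = (1−φ)ρ_g + φ·ρ_f = 0.8365×2.76 + 0.1635×1.09
       = 2.309 + 0.178 = 2.487 g/cm³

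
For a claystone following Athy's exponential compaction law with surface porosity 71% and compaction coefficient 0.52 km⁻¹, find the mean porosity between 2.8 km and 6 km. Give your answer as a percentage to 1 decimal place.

8.1%

⟨n⟩ = (1/(z₂−z₁)) ∫ n₀ e^(−βz) dz = n₀·(e^(−β·z₁) − e^(−β·z₂)) / (β·(z₂−z₁))
e^(−0.52×2.8) = 0.2332; e^(−0.52×6) = 0.0442
⟨n⟩ = 0.71 × (0.2332 − 0.0442) / (0.52 × 3.2) = 0.71 × 0.1136 = 0.0806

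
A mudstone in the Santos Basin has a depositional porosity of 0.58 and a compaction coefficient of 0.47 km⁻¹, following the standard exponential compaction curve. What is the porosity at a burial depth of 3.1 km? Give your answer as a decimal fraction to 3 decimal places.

φ = φ₀·exp(−k·Z) = 0.58 × exp(−0.47 × 3.1) = 0.58 × exp(−1.457)
  = 0.58 × 0.2329 = 0.1351

0.135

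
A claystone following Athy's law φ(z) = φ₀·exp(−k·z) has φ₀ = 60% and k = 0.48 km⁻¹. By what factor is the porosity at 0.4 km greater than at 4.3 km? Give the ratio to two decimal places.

φ(z₁)/φ(z₂) = e^(−k·z₁)/e^(−k·z₂) = e^{k(z₂−z₁)}
= exp(0.48 × 3.9) = exp(1.872) = 6.5013

6.50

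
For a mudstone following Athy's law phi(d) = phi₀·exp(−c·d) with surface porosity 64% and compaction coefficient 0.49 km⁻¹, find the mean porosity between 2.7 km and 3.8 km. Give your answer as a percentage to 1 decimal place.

⟨phi⟩ = (1/(d₂−d₁)) ∫ phi₀ e^(−cd) dd = phi₀·(e^(−c·d₁) − e^(−c·d₂)) / (c·(d₂−d₁))
e^(−0.49×2.7) = 0.2663; e^(−0.49×3.8) = 0.1554
⟨phi⟩ = 0.64 × (0.2663 − 0.1554) / (0.49 × 1.1) = 0.64 × 0.2059 = 0.1318

13.2%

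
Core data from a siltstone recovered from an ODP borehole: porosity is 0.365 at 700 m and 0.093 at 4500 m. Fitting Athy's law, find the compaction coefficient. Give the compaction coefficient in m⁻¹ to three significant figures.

0.000360 m⁻¹

Working in km (1 km = 1000 m; k in km⁻¹ = k in m⁻¹ × 1000):
Athy: n(z) = n₀ e^(−kz) ⇒ n₁/n₂ = e^{k(z₂−z₁)} ⇒ k = ln(n₁/n₂)/(z₂−z₁)
k = ln(0.365/0.093) / (4.5 − 0.7) = ln(3.925) / 3.8 = 1.3673 / 3.8 = 0.3598 km⁻¹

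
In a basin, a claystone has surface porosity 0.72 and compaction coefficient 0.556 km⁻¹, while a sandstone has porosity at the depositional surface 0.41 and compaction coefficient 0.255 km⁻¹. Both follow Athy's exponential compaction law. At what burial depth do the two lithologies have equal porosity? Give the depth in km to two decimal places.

Set φ₀ₐ e^(−cₐZ) = φ₀ᵦ e^(−cᵦZ) ⇒ ln(φ₀ₐ/φ₀ᵦ) = (cₐ − cᵦ)·Z
Z = ln(0.72/0.41) / (0.556 − 0.255) = 0.5631 / 0.301 = 1.871 km

1.87 km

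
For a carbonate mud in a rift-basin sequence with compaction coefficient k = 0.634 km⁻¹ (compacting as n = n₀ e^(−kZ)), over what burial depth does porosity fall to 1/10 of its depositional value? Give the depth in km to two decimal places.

n/n₀ = 1/10 ⇒ exp(−k·Z) = 1/10 ⇒ Z = ln(10) / k
Z = 2.3026 / 0.634 = 3.632 km

3.63 km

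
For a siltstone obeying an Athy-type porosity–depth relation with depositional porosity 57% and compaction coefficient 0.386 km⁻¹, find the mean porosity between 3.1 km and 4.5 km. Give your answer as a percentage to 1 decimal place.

13.3%

⟨n⟩ = (1/(z₂−z₁)) ∫ n₀ e^(−kz) dz = n₀·(e^(−k·z₁) − e^(−k·z₂)) / (k·(z₂−z₁))
e^(−0.386×3.1) = 0.3022; e^(−0.386×4.5) = 0.1760
⟨n⟩ = 0.57 × (0.3022 − 0.1760) / (0.386 × 1.4) = 0.57 × 0.2335 = 0.1331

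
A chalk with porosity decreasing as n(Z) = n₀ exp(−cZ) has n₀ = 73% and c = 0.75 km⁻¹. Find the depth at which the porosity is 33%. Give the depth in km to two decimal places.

Invert Athy's law: Z = ln(n₀/n) / c
Z = ln(0.73/0.33) / 0.75 = ln(2.212) / 0.75 = 0.7940 / 0.75 = 1.059 km

1.06 km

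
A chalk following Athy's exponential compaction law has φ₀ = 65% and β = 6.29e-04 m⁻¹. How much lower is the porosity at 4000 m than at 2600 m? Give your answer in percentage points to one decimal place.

7.4 percentage points

Working in km (1 km = 1000 m; β in km⁻¹ = β in m⁻¹ × 1000):
φ(2.6) = 0.65·e^(−0.629×2.6) = 0.1267
φ(4) = 0.65·e^(−0.629×4) = 0.0525
Δφ = 0.1267 − 0.0525 = 0.0742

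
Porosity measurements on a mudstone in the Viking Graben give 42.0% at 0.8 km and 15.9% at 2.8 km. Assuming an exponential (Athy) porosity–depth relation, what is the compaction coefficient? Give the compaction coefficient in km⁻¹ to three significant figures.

Athy: phi(d) = phi₀ e^(−cd) ⇒ phi₁/phi₂ = e^{c(d₂−d₁)} ⇒ c = ln(phi₁/phi₂)/(d₂−d₁)
c = ln(0.42/0.159) / (2.8 − 0.8) = ln(2.642) / 2 = 0.9714 / 2 = 0.4857 km⁻¹

0.486 km⁻¹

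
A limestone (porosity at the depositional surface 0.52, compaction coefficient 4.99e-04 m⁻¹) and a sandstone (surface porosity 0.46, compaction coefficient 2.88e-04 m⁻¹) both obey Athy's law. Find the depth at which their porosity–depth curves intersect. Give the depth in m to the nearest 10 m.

Working in km (1 km = 1000 m; k in km⁻¹ = k in m⁻¹ × 1000):
Set phi₀ₐ e^(−kₐZ) = phi₀ᵦ e^(−kᵦZ) ⇒ ln(phi₀ₐ/phi₀ᵦ) = (kₐ − kᵦ)·Z
Z = ln(0.52/0.46) / (0.499 − 0.288) = 0.1226 / 0.211 = 0.581 km

580 m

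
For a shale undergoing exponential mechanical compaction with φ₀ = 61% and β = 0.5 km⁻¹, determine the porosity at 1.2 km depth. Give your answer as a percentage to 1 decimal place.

33.5%

φ = φ₀·exp(−β·d) = 0.61 × exp(−0.5 × 1.2) = 0.61 × exp(−0.6)
  = 0.61 × 0.5488 = 0.3348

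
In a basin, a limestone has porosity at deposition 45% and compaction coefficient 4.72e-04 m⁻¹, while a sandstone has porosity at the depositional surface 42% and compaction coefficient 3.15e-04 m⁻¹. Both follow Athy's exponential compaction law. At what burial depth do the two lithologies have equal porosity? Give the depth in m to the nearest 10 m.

Working in km (1 km = 1000 m; k in km⁻¹ = k in m⁻¹ × 1000):
Set φ₀ₐ e^(−kₐd) = φ₀ᵦ e^(−kᵦd) ⇒ ln(φ₀ₐ/φ₀ᵦ) = (kₐ − kᵦ)·d
d = ln(0.45/0.42) / (0.472 − 0.315) = 0.0690 / 0.157 = 0.439 km

440 m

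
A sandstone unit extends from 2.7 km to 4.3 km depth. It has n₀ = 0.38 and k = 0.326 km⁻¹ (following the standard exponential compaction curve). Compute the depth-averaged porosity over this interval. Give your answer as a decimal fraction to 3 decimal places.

0.123

⟨n⟩ = (1/(Z₂−Z₁)) ∫ n₀ e^(−kZ) dZ = n₀·(e^(−k·Z₁) − e^(−k·Z₂)) / (k·(Z₂−Z₁))
e^(−0.326×2.7) = 0.4147; e^(−0.326×4.3) = 0.2462
⟨n⟩ = 0.38 × (0.4147 − 0.2462) / (0.326 × 1.6) = 0.38 × 0.3231 = 0.1228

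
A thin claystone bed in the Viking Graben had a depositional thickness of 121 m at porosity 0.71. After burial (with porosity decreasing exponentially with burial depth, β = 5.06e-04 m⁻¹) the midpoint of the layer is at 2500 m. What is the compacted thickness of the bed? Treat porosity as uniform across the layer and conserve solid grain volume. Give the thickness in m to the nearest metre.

44 m

Working in km (1 km = 1000 m; β in km⁻¹ = β in m⁻¹ × 1000):
Porosity at 2.5 km: φ = 0.71·exp(−0.506×2.5) = 0.2004
Solid-volume conservation: h(1−φ) = h₀(1−φ₀) ⇒ h = h₀·(1−φ₀)/(1−φ)
h = 0.121 × (1 − 0.71)/(1 − 0.2004) = 0.121 × 0.3627 = 0.0439 km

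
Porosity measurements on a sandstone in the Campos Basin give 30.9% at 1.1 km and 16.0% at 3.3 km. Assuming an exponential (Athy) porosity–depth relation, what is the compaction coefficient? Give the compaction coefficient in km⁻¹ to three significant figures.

Athy: φ(d) = φ₀ e^(−cd) ⇒ φ₁/φ₂ = e^{c(d₂−d₁)} ⇒ c = ln(φ₁/φ₂)/(d₂−d₁)
c = ln(0.309/0.16) / (3.3 − 1.1) = ln(1.931) / 2.2 = 0.6582 / 2.2 = 0.2992 km⁻¹

0.299 km⁻¹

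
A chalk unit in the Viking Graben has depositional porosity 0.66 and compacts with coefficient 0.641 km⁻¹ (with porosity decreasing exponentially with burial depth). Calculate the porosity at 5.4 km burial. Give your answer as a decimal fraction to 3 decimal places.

φ = φ₀·exp(−β·d) = 0.66 × exp(−0.641 × 5.4) = 0.66 × exp(−3.461)
  = 0.66 × 0.0314 = 0.0207

0.021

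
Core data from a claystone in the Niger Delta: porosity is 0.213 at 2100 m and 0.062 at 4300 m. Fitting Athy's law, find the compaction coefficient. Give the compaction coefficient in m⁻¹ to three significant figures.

Working in km (1 km = 1000 m; k in km⁻¹ = k in m⁻¹ × 1000):
Athy: φ(z) = φ₀ e^(−kz) ⇒ φ₁/φ₂ = e^{k(z₂−z₁)} ⇒ k = ln(φ₁/φ₂)/(z₂−z₁)
k = ln(0.213/0.062) / (4.3 − 2.1) = ln(3.435) / 2.2 = 1.2342 / 2.2 = 0.561 km⁻¹

0.000561 m⁻¹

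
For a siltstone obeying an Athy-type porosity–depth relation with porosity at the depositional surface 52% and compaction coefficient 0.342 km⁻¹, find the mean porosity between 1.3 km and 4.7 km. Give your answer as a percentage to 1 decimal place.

19.7%

⟨n⟩ = (1/(Z₂−Z₁)) ∫ n₀ e^(−βZ) dZ = n₀·(e^(−β·Z₁) − e^(−β·Z₂)) / (β·(Z₂−Z₁))
e^(−0.342×1.3) = 0.6411; e^(−0.342×4.7) = 0.2004
⟨n⟩ = 0.52 × (0.6411 − 0.2004) / (0.342 × 3.4) = 0.52 × 0.3790 = 0.1971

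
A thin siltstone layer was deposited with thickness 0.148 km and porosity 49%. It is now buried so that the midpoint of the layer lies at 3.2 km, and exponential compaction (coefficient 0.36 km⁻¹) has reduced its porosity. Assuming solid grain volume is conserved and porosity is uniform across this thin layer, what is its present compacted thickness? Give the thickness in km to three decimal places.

Porosity at 3.2 km: phi = 0.49·exp(−0.36×3.2) = 0.1548
Solid-volume conservation: h(1−phi) = h₀(1−phi₀) ⇒ h = h₀·(1−phi₀)/(1−phi)
h = 0.148 × (1 − 0.49)/(1 − 0.1548) = 0.148 × 0.6034 = 0.0893 km

0.089 km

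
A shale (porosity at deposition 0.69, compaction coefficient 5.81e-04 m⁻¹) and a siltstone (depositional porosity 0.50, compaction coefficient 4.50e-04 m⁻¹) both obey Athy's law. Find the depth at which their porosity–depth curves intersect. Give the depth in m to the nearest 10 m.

2460 m

Working in km (1 km = 1000 m; k in km⁻¹ = k in m⁻¹ × 1000):
Set φ₀ₐ e^(−kₐZ) = φ₀ᵦ e^(−kᵦZ) ⇒ ln(φ₀ₐ/φ₀ᵦ) = (kₐ − kᵦ)·Z
Z = ln(0.69/0.5) / (0.581 − 0.45) = 0.3221 / 0.131 = 2.459 km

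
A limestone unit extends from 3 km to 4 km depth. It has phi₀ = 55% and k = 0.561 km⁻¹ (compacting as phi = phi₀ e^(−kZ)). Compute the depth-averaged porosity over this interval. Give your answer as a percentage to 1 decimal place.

7.8%

⟨phi⟩ = (1/(Z₂−Z₁)) ∫ phi₀ e^(−kZ) dZ = phi₀·(e^(−k·Z₁) − e^(−k·Z₂)) / (k·(Z₂−Z₁))
e^(−0.561×3) = 0.1858; e^(−0.561×4) = 0.1060
⟨phi⟩ = 0.55 × (0.1858 − 0.1060) / (0.561 × 1) = 0.55 × 0.1422 = 0.0782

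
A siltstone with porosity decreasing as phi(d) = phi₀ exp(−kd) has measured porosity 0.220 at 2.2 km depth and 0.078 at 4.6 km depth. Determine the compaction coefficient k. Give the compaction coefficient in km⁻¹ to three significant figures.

0.432 km⁻¹

Athy: phi(d) = phi₀ e^(−kd) ⇒ phi₁/phi₂ = e^{k(d₂−d₁)} ⇒ k = ln(phi₁/phi₂)/(d₂−d₁)
k = ln(0.22/0.078) / (4.6 − 2.2) = ln(2.821) / 2.4 = 1.0369 / 2.4 = 0.432 km⁻¹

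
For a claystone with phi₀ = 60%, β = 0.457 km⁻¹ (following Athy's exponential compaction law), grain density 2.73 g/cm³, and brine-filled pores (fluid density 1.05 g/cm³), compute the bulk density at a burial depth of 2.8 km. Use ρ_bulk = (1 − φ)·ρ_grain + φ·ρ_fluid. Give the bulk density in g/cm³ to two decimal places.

Porosity at depth: phi = 0.6·exp(−0.457×2.8) = 0.6×0.2781 = 0.1669
Bulk density: ρ_b = (1−phi)ρ_g + phi·ρ_f = 0.8331×2.73 + 0.1669×1.05
       = 2.274 + 0.175 = 2.450 g/cm³

2.45 g/cm³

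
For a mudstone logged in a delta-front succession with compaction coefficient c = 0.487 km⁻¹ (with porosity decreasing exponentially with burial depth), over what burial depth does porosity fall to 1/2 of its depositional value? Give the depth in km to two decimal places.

1.42 km

phi/phi₀ = 1/2 ⇒ exp(−c·z) = 1/2 ⇒ z = ln(2) / c
z = 0.6931 / 0.487 = 1.423 km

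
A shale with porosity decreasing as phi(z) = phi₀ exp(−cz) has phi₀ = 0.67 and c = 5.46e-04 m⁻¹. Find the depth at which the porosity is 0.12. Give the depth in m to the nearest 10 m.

Working in km (1 km = 1000 m; c in km⁻¹ = c in m⁻¹ × 1000):
Invert Athy's law: z = ln(phi₀/phi) / c
z = ln(0.67/0.12) / 0.546 = ln(5.583) / 0.546 = 1.7198 / 0.546 = 3.150 km

3150 m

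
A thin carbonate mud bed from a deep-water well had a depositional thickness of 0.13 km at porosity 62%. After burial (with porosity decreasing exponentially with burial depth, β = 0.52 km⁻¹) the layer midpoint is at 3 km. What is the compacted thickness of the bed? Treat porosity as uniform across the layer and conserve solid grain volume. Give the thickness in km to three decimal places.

Porosity at 3 km: φ = 0.62·exp(−0.52×3) = 0.1303
Solid-volume conservation: h(1−φ) = h₀(1−φ₀) ⇒ h = h₀·(1−φ₀)/(1−φ)
h = 0.13 × (1 − 0.62)/(1 − 0.1303) = 0.13 × 0.4369 = 0.0568 km

0.057 km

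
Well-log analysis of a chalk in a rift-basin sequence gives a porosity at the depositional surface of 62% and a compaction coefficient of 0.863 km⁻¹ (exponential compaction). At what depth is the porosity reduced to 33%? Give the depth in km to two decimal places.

Invert Athy's law: z = ln(φ₀/φ) / β
z = ln(0.62/0.33) / 0.863 = ln(1.879) / 0.863 = 0.6306 / 0.863 = 0.731 km

0.73 km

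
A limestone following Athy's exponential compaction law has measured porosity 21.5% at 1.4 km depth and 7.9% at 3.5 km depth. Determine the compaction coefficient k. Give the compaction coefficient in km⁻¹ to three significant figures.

0.477 km⁻¹

Athy: φ(d) = φ₀ e^(−kd) ⇒ φ₁/φ₂ = e^{k(d₂−d₁)} ⇒ k = ln(φ₁/φ₂)/(d₂−d₁)
k = ln(0.215/0.079) / (3.5 − 1.4) = ln(2.722) / 2.1 = 1.0012 / 2.1 = 0.4768 km⁻¹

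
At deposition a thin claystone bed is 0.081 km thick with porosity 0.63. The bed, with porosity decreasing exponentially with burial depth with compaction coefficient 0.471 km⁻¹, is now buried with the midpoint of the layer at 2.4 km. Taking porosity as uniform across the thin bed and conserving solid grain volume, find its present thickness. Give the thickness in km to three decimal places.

0.038 km

Porosity at 2.4 km: n = 0.63·exp(−0.471×2.4) = 0.2034
Solid-volume conservation: h(1−n) = h₀(1−n₀) ⇒ h = h₀·(1−n₀)/(1−n)
h = 0.081 × (1 − 0.63)/(1 − 0.2034) = 0.081 × 0.4645 = 0.0376 km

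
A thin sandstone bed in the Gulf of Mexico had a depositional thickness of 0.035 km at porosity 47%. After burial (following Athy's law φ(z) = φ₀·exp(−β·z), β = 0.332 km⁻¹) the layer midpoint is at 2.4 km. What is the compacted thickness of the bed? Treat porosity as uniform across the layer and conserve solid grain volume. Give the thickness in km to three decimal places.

Porosity at 2.4 km: φ = 0.47·exp(−0.332×2.4) = 0.2119
Solid-volume conservation: h(1−φ) = h₀(1−φ₀) ⇒ h = h₀·(1−φ₀)/(1−φ)
h = 0.035 × (1 − 0.47)/(1 − 0.2119) = 0.035 × 0.6725 = 0.0235 km

0.024 km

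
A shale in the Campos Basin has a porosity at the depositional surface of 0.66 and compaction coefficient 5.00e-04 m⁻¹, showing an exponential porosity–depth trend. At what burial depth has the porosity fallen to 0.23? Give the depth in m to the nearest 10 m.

Working in km (1 km = 1000 m; k in km⁻¹ = k in m⁻¹ × 1000):
Invert Athy's law: d = ln(phi₀/phi) / k
d = ln(0.66/0.23) / 0.5 = ln(2.87) / 0.5 = 1.0542 / 0.5 = 2.108 km

2110 m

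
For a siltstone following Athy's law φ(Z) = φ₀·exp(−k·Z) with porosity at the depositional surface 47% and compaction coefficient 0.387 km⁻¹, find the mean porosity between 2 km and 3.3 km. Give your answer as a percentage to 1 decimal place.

17.0%

⟨φ⟩ = (1/(Z₂−Z₁)) ∫ φ₀ e^(−kZ) dZ = φ₀·(e^(−k·Z₁) − e^(−k·Z₂)) / (k·(Z₂−Z₁))
e^(−0.387×2) = 0.4612; e^(−0.387×3.3) = 0.2788
⟨φ⟩ = 0.47 × (0.4612 − 0.2788) / (0.387 × 1.3) = 0.47 × 0.3624 = 0.1703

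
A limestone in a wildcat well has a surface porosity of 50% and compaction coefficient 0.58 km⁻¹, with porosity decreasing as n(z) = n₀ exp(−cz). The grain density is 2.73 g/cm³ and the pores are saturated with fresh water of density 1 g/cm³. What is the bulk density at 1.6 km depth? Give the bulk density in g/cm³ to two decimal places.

2.39 g/cm³

Porosity at depth: n = 0.5·exp(−0.58×1.6) = 0.5×0.3953 = 0.1977
Bulk density: ρ_b = (1−n)ρ_g + n·ρ_f = 0.8023×2.73 + 0.1977×1
       = 2.190 + 0.198 = 2.388 g/cm³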